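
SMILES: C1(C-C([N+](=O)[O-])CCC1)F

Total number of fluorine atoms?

The symbol for fluorine appears 1 time in the SMILES.

1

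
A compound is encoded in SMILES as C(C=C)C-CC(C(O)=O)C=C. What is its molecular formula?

Heavy atoms from the SMILES: 9 C, 2 O.
Implicit hydrogens by atom environment:
  5 × C: 2 H each → 10
  3 × C: 1 H each → 3
  1 × C: no H
  1 × O: 1 H
  1 × O: no H
  Total hydrogens = 14.
Molecular formula: C9H14O2

C9H14O2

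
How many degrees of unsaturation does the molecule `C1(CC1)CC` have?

Molecular formula from the SMILES: C5H10.
DoU = (2C + 2 + N − H − X)/2 = (2·5 + 2 + 0 − 10 − 0)/2 = 2/2 = 1.
(Structurally: 1 ring(s) + 0 π bond(s) = 1.)

1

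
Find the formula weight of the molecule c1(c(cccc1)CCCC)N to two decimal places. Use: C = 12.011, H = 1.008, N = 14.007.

149.24

Molecular formula: C10H15N.
M = 10×12.011 + 15×1.008 + 1×14.007 = 149.24 g/mol.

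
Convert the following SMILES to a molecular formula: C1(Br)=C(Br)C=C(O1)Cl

C4HBr2ClO

Heavy atoms from the SMILES: 2 Br, 4 C, 1 Cl, 1 O.
Implicit hydrogens by atom environment:
  3 × C (aromatic): no H
  2 × Br: no H
  1 × C (aromatic): 1 H
  1 × Cl: no H
  1 × O (aromatic): no H
  Total hydrogens = 1.
Molecular formula: C4HBr2ClO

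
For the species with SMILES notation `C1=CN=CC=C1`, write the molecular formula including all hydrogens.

Heavy atoms from the SMILES: 5 C, 1 N.
Implicit hydrogens by atom environment:
  5 × C (aromatic): 1 H each → 5
  1 × N (aromatic): no H
  Total hydrogens = 5.
Molecular formula: C5H5N

C5H5N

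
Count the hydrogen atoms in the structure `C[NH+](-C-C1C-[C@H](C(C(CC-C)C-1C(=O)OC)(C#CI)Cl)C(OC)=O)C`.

28

Hydrogens are implicit in SMILES; fill each atom to its normal valence:
  5 × C: 3 H each → 15
  5 × C: no H
  4 × C: 2 H each → 8
  4 × C: 1 H each → 4
  4 × O: no H
  1 × Cl: no H
  1 × I: no H
  1 × N (charge +1): 1 H
  Total hydrogens = 28.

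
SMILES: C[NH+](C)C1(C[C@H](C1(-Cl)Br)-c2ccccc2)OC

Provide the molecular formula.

C13H18BrClNO+

Heavy atoms from the SMILES: 1 Br, 13 C, 1 Cl, 1 N, 1 O.
Implicit hydrogens by atom environment:
  5 × C (aromatic): 1 H each → 5
  3 × C: 3 H each → 9
  2 × C: no H
  1 × Br: no H
  1 × C: 2 H
  1 × C: 1 H
  1 × C (aromatic): no H
  1 × Cl: no H
  1 × N (charge +1): 1 H
  1 × O: no H
  Total hydrogens = 18.
Net charge +1.
Molecular formula: C13H18BrClNO+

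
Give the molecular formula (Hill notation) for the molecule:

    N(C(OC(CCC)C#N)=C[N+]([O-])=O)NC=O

C8H12N4O4

Heavy atoms from the SMILES: 8 C, 4 N, 4 O.
Implicit hydrogens by atom environment:
  3 × C: 1 H each → 3
  3 × O: no H
  2 × C: 2 H each → 4
  2 × C: no H
  2 × N: 1 H each → 2
  1 × C: 3 H
  1 × N: no H
  1 × N (charge +1): no H
  1 × O (charge -1): no H
  Total hydrogens = 12.
Molecular formula: C8H12N4O4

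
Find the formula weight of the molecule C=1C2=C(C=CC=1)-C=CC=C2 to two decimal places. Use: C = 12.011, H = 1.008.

Molecular formula: C10H8.
M = 10×12.011 + 8×1.008 = 128.17 g/mol.

128.17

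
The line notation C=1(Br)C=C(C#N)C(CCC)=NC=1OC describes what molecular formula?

C10H11BrN2O

Heavy atoms from the SMILES: 1 Br, 10 C, 2 N, 1 O.
Implicit hydrogens by atom environment:
  4 × C (aromatic): no H
  2 × C: 3 H each → 6
  2 × C: 2 H each → 4
  1 × Br: no H
  1 × C (aromatic): 1 H
  1 × C: no H
  1 × N (aromatic): no H
  1 × N: no H
  1 × O: no H
  Total hydrogens = 11.
Molecular formula: C10H11BrN2O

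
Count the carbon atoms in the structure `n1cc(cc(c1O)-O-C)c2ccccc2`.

12

The symbol for carbon appears 12 times in the SMILES. Lowercase c denotes aromatic carbon and counts toward C.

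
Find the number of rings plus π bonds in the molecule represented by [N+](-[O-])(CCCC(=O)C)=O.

Molecular formula from the SMILES: C5H9NO3.
DoU = (2C + 2 + N − H − X)/2 = (2·5 + 2 + 1 − 9 − 0)/2 = 4/2 = 2.
(Structurally: 0 ring(s) + 2 π bond(s) = 2.)

2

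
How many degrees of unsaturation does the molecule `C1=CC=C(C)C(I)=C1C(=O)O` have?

5

Molecular formula from the SMILES: C8H7IO2.
DoU = (2C + 2 + N − H − X)/2 = (2·8 + 2 + 0 − 7 − 1)/2 = 10/2 = 5.
(Structurally: 1 ring(s) + 4 π bond(s) = 5.)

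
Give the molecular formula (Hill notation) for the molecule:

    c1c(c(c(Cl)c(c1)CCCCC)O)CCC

C14H21ClO

Heavy atoms from the SMILES: 14 C, 1 Cl, 1 O.
Implicit hydrogens by atom environment:
  6 × C: 2 H each → 12
  4 × C (aromatic): no H
  2 × C: 3 H each → 6
  2 × C (aromatic): 1 H each → 2
  1 × Cl: no H
  1 × O: 1 H
  Total hydrogens = 21.
Molecular formula: C14H21ClO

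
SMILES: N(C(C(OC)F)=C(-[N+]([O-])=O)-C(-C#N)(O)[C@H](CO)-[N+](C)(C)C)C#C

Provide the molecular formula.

C13H20FN4O5+

Heavy atoms from the SMILES: 13 C, 1 F, 4 N, 5 O.
Implicit hydrogens by atom environment:
  5 × C: no H
  4 × C: 3 H each → 12
  3 × C: 1 H each → 3
  2 × N (charge +1): no H
  2 × O: 1 H each → 2
  2 × O: no H
  1 × C: 2 H
  1 × F: no H
  1 × N: 1 H
  1 × N: no H
  1 × O (charge -1): no H
  Total hydrogens = 20.
Net charge +1.
Molecular formula: C13H20FN4O5+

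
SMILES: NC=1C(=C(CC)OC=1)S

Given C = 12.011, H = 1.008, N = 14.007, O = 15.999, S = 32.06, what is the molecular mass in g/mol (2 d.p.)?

Molecular formula: C6H9NOS.
M = 6×12.011 + 9×1.008 + 1×14.007 + 1×15.999 + 1×32.06 = 143.20 g/mol.

143.20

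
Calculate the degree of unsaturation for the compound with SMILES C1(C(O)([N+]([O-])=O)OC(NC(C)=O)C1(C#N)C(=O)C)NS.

6

Molecular formula from the SMILES: C9H12N4O6S.
DoU = (2C + 2 + N − H − X)/2 = (2·9 + 2 + 4 − 12 − 0)/2 = 12/2 = 6.
(Structurally: 1 ring(s) + 5 π bond(s) = 6.)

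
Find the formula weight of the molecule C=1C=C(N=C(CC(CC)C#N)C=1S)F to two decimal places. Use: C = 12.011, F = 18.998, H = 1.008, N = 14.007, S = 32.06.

210.27

Molecular formula: C10H11FN2S.
M = 10×12.011 + 1×18.998 + 11×1.008 + 2×14.007 + 1×32.06 = 210.27 g/mol.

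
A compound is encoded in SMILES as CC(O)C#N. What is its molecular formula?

Heavy atoms from the SMILES: 3 C, 1 N, 1 O.
Implicit hydrogens by atom environment:
  1 × C: 3 H
  1 × C: 1 H
  1 × C: no H
  1 × N: no H
  1 × O: 1 H
  Total hydrogens = 5.
Molecular formula: C3H5NO

C3H5NO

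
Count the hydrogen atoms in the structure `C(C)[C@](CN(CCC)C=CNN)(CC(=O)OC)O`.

25

Hydrogens are implicit in SMILES; fill each atom to its normal valence:
  5 × C: 2 H each → 10
  3 × C: 3 H each → 9
  2 × C: 1 H each → 2
  2 × C: no H
  2 × O: no H
  1 × N: 2 H
  1 × N: 1 H
  1 × N: no H
  1 × O: 1 H
  Total hydrogens = 25.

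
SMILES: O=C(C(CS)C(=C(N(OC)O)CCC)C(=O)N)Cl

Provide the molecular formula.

C10H17ClN2O4S

Heavy atoms from the SMILES: 10 C, 1 Cl, 2 N, 4 O, 1 S.
Implicit hydrogens by atom environment:
  4 × C: no H
  3 × C: 2 H each → 6
  3 × O: no H
  2 × C: 3 H each → 6
  1 × C: 1 H
  1 × Cl: no H
  1 × N: 2 H
  1 × N: no H
  1 × O: 1 H
  1 × S: 1 H
  Total hydrogens = 17.
Molecular formula: C10H17ClN2O4S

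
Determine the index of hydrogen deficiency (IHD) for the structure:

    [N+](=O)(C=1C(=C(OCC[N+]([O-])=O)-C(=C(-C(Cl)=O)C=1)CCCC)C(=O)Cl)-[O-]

Molecular formula from the SMILES: C14H14Cl2N2O7.
DoU = (2C + 2 + N − H − X)/2 = (2·14 + 2 + 2 − 14 − 2)/2 = 16/2 = 8.
(Structurally: 1 ring(s) + 7 π bond(s) = 8.)

8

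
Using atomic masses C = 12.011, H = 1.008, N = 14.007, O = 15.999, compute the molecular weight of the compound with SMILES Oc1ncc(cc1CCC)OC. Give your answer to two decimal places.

167.21

Molecular formula: C9H13NO2.
M = 9×12.011 + 13×1.008 + 1×14.007 + 2×15.999 = 167.21 g/mol.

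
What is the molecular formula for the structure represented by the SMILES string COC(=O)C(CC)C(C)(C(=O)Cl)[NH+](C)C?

C10H19ClNO3+

Heavy atoms from the SMILES: 10 C, 1 Cl, 1 N, 3 O.
Implicit hydrogens by atom environment:
  5 × C: 3 H each → 15
  3 × C: no H
  3 × O: no H
  1 × C: 2 H
  1 × C: 1 H
  1 × Cl: no H
  1 × N (charge +1): 1 H
  Total hydrogens = 19.
Net charge +1.
Molecular formula: C10H19ClNO3+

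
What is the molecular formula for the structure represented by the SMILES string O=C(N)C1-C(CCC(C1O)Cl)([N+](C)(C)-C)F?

C10H19ClFN2O2+

Heavy atoms from the SMILES: 10 C, 1 Cl, 1 F, 2 N, 2 O.
Implicit hydrogens by atom environment:
  3 × C: 3 H each → 9
  3 × C: 1 H each → 3
  2 × C: 2 H each → 4
  2 × C: no H
  1 × Cl: no H
  1 × F: no H
  1 × N: 2 H
  1 × N (charge +1): no H
  1 × O: 1 H
  1 × O: no H
  Total hydrogens = 19.
Net charge +1.
Molecular formula: C10H19ClFN2O2+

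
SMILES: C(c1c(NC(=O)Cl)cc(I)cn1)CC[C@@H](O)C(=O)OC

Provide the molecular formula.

C12H14ClIN2O4

Heavy atoms from the SMILES: 12 C, 1 Cl, 1 I, 2 N, 4 O.
Implicit hydrogens by atom environment:
  3 × C: 2 H each → 6
  3 × C (aromatic): no H
  3 × O: no H
  2 × C (aromatic): 1 H each → 2
  2 × C: no H
  1 × C: 3 H
  1 × C: 1 H
  1 × Cl: no H
  1 × I: no H
  1 × N: 1 H
  1 × N (aromatic): no H
  1 × O: 1 H
  Total hydrogens = 14.
Molecular formula: C12H14ClIN2O4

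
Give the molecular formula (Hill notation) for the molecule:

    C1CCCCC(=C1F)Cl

Heavy atoms from the SMILES: 7 C, 1 Cl, 1 F.
Implicit hydrogens by atom environment:
  5 × C: 2 H each → 10
  2 × C: no H
  1 × Cl: no H
  1 × F: no H
  Total hydrogens = 10.
Molecular formula: C7H10ClF

C7H10ClF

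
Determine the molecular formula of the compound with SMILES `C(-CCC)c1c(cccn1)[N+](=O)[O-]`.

C9H12N2O2

Heavy atoms from the SMILES: 9 C, 2 N, 2 O.
Implicit hydrogens by atom environment:
  3 × C: 2 H each → 6
  3 × C (aromatic): 1 H each → 3
  2 × C (aromatic): no H
  1 × C: 3 H
  1 × N (aromatic): no H
  1 × N (charge +1): no H
  1 × O: no H
  1 × O (charge -1): no H
  Total hydrogens = 12.
Molecular formula: C9H12N2O2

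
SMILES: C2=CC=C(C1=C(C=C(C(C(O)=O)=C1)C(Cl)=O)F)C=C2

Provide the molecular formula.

Heavy atoms from the SMILES: 14 C, 1 Cl, 1 F, 3 O.
Implicit hydrogens by atom environment:
  7 × C (aromatic): 1 H each → 7
  5 × C (aromatic): no H
  2 × C: no H
  2 × O: no H
  1 × Cl: no H
  1 × F: no H
  1 × O: 1 H
  Total hydrogens = 8.
Molecular formula: C14H8ClFO3

C14H8ClFO3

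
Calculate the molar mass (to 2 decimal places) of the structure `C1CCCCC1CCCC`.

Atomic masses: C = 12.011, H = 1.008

140.27

Molecular formula: C10H20.
M = 10×12.011 + 20×1.008 = 140.27 g/mol.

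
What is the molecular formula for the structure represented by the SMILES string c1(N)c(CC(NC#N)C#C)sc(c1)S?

Heavy atoms from the SMILES: 9 C, 3 N, 2 S.
Implicit hydrogens by atom environment:
  3 × C (aromatic): no H
  2 × C: 1 H each → 2
  2 × C: no H
  1 × C: 2 H
  1 × C (aromatic): 1 H
  1 × N: 2 H
  1 × N: 1 H
  1 × N: no H
  1 × S: 1 H
  1 × S (aromatic): no H
  Total hydrogens = 9.
Molecular formula: C9H9N3S2

C9H9N3S2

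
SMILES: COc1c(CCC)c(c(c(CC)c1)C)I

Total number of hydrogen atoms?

Hydrogens are implicit in SMILES; fill each atom to its normal valence:
  5 × C (aromatic): no H
  4 × C: 3 H each → 12
  3 × C: 2 H each → 6
  1 × C (aromatic): 1 H
  1 × I: no H
  1 × O: no H
  Total hydrogens = 19.

19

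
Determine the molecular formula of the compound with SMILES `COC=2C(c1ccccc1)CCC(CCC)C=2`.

Heavy atoms from the SMILES: 16 C, 1 O.
Implicit hydrogens by atom environment:
  5 × C (aromatic): 1 H each → 5
  4 × C: 2 H each → 8
  3 × C: 1 H each → 3
  2 × C: 3 H each → 6
  1 × C: no H
  1 × C (aromatic): no H
  1 × O: no H
  Total hydrogens = 22.
Molecular formula: C16H22O

C16H22O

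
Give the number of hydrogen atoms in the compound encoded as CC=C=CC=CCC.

Hydrogens are implicit in SMILES; fill each atom to its normal valence:
  4 × C: 1 H each → 4
  2 × C: 3 H each → 6
  1 × C: 2 H
  1 × C: no H
  Total hydrogens = 12.

12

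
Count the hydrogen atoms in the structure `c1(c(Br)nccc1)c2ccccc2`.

Hydrogens are implicit in SMILES; fill each atom to its normal valence:
  8 × C (aromatic): 1 H each → 8
  3 × C (aromatic): no H
  1 × Br: no H
  1 × N (aromatic): no H
  Total hydrogens = 8.

8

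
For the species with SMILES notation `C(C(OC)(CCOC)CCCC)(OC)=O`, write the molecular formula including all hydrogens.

Heavy atoms from the SMILES: 11 C, 4 O.
Implicit hydrogens by atom environment:
  5 × C: 2 H each → 10
  4 × C: 3 H each → 12
  4 × O: no H
  2 × C: no H
  Total hydrogens = 22.
Molecular formula: C11H22O4

C11H22O4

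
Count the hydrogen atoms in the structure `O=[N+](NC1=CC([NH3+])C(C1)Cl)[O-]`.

Hydrogens are implicit in SMILES; fill each atom to its normal valence:
  3 × C: 1 H each → 3
  1 × C: 2 H
  1 × C: no H
  1 × Cl: no H
  1 × N (charge +1): 3 H
  1 × N: 1 H
  1 × N (charge +1): no H
  1 × O: no H
  1 × O (charge -1): no H
  Total hydrogens = 9.

9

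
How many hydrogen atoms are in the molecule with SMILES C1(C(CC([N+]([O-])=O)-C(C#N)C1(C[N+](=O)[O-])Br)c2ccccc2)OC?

16

Hydrogens are implicit in SMILES; fill each atom to its normal valence:
  5 × C (aromatic): 1 H each → 5
  4 × C: 1 H each → 4
  3 × O: no H
  2 × C: 2 H each → 4
  2 × C: no H
  2 × N (charge +1): no H
  2 × O (charge -1): no H
  1 × Br: no H
  1 × C: 3 H
  1 × C (aromatic): no H
  1 × N: no H
  Total hydrogens = 16.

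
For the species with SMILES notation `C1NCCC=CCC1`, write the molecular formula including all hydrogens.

C7H13N

Heavy atoms from the SMILES: 7 C, 1 N.
Implicit hydrogens by atom environment:
  5 × C: 2 H each → 10
  2 × C: 1 H each → 2
  1 × N: 1 H
  Total hydrogens = 13.
Molecular formula: C7H13N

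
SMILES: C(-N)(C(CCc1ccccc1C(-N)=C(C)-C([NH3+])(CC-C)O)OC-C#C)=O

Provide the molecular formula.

Heavy atoms from the SMILES: 20 C, 3 N, 3 O.
Implicit hydrogens by atom environment:
  5 × C: 2 H each → 10
  5 × C: no H
  4 × C (aromatic): 1 H each → 4
  2 × C: 3 H each → 6
  2 × C: 1 H each → 2
  2 × C (aromatic): no H
  2 × N: 2 H each → 4
  2 × O: no H
  1 × N (charge +1): 3 H
  1 × O: 1 H
  Total hydrogens = 30.
Net charge +1.
Molecular formula: C20H30N3O3+

C20H30N3O3+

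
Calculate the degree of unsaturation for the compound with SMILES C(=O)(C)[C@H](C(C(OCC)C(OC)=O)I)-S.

Molecular formula from the SMILES: C9H15IO4S.
DoU = (2C + 2 + N − H − X)/2 = (2·9 + 2 + 0 − 15 − 1)/2 = 4/2 = 2.
(Structurally: 0 ring(s) + 2 π bond(s) = 2.)

2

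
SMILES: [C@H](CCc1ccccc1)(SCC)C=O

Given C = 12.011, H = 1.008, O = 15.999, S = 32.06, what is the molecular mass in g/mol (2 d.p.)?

208.32

Molecular formula: C12H16OS.
M = 12×12.011 + 16×1.008 + 1×15.999 + 1×32.06 = 208.32 g/mol.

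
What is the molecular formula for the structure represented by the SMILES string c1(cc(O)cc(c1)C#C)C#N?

Heavy atoms from the SMILES: 9 C, 1 N, 1 O.
Implicit hydrogens by atom environment:
  3 × C (aromatic): 1 H each → 3
  3 × C (aromatic): no H
  2 × C: no H
  1 × C: 1 H
  1 × N: no H
  1 × O: 1 H
  Total hydrogens = 5.
Molecular formula: C9H5NO

C9H5NO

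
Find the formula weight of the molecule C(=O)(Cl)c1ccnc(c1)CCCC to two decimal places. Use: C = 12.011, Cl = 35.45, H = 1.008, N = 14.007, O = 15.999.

197.66

Molecular formula: C10H12ClNO.
M = 10×12.011 + 1×35.45 + 12×1.008 + 1×14.007 + 1×15.999 = 197.66 g/mol.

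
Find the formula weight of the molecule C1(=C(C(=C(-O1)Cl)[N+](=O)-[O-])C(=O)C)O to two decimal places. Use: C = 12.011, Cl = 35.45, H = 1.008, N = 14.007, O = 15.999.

205.55

Molecular formula: C6H4ClNO5.
M = 6×12.011 + 1×35.45 + 4×1.008 + 1×14.007 + 5×15.999 = 205.55 g/mol.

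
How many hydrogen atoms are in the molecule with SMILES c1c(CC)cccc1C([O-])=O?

Hydrogens are implicit in SMILES; fill each atom to its normal valence:
  4 × C (aromatic): 1 H each → 4
  2 × C (aromatic): no H
  1 × C: 3 H
  1 × C: 2 H
  1 × C: no H
  1 × O: no H
  1 × O (charge -1): no H
  Total hydrogens = 9.

9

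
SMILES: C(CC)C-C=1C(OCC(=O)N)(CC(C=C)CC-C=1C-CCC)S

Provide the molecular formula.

C19H33NO2S

Heavy atoms from the SMILES: 19 C, 1 N, 2 O, 1 S.
Implicit hydrogens by atom environment:
  11 × C: 2 H each → 22
  4 × C: no H
  2 × C: 3 H each → 6
  2 × C: 1 H each → 2
  2 × O: no H
  1 × N: 2 H
  1 × S: 1 H
  Total hydrogens = 33.
Molecular formula: C19H33NO2S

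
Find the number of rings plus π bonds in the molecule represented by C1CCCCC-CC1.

1

Molecular formula from the SMILES: C8H16.
DoU = (2C + 2 + N − H − X)/2 = (2·8 + 2 + 0 − 16 − 0)/2 = 2/2 = 1.
(Structurally: 1 ring(s) + 0 π bond(s) = 1.)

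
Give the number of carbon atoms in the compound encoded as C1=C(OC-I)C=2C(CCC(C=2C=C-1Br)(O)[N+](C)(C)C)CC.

16

The symbol for carbon appears 16 times in the SMILES.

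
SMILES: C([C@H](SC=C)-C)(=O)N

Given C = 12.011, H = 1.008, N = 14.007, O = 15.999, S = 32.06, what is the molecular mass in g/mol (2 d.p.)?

131.19

Molecular formula: C5H9NOS.
M = 5×12.011 + 9×1.008 + 1×14.007 + 1×15.999 + 1×32.06 = 131.19 g/mol.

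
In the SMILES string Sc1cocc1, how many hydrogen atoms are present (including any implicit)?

Hydrogens are implicit in SMILES; fill each atom to its normal valence:
  3 × C (aromatic): 1 H each → 3
  1 × C (aromatic): no H
  1 × O (aromatic): no H
  1 × S: 1 H
  Total hydrogens = 4.

4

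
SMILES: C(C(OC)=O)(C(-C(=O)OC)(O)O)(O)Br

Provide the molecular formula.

C6H9BrO7

Heavy atoms from the SMILES: 1 Br, 6 C, 7 O.
Implicit hydrogens by atom environment:
  4 × C: no H
  4 × O: no H
  3 × O: 1 H each → 3
  2 × C: 3 H each → 6
  1 × Br: no H
  Total hydrogens = 9.
Molecular formula: C6H9BrO7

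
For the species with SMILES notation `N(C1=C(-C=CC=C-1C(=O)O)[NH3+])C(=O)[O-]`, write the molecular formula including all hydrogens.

C8H8N2O4

Heavy atoms from the SMILES: 8 C, 2 N, 4 O.
Implicit hydrogens by atom environment:
  3 × C (aromatic): 1 H each → 3
  3 × C (aromatic): no H
  2 × C: no H
  2 × O: no H
  1 × N (charge +1): 3 H
  1 × N: 1 H
  1 × O: 1 H
  1 × O (charge -1): no H
  Total hydrogens = 8.
Molecular formula: C8H8N2O4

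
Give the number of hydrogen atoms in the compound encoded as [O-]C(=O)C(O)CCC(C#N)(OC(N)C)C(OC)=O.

Hydrogens are implicit in SMILES; fill each atom to its normal valence:
  4 × C: no H
  4 × O: no H
  2 × C: 3 H each → 6
  2 × C: 2 H each → 4
  2 × C: 1 H each → 2
  1 × N: 2 H
  1 × N: no H
  1 × O: 1 H
  1 × O (charge -1): no H
  Total hydrogens = 15.

15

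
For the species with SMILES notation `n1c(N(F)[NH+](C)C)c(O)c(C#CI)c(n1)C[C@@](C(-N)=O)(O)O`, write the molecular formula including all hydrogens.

C11H14FIN5O4+

Heavy atoms from the SMILES: 11 C, 1 F, 1 I, 5 N, 4 O.
Implicit hydrogens by atom environment:
  4 × C (aromatic): no H
  4 × C: no H
  3 × O: 1 H each → 3
  2 × C: 3 H each → 6
  2 × N (aromatic): no H
  1 × C: 2 H
  1 × F: no H
  1 × I: no H
  1 × N: 2 H
  1 × N (charge +1): 1 H
  1 × N: no H
  1 × O: no H
  Total hydrogens = 14.
Net charge +1.
Molecular formula: C11H14FIN5O4+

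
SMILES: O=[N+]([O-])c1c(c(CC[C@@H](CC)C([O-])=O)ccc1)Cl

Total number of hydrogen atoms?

13

Hydrogens are implicit in SMILES; fill each atom to its normal valence:
  3 × C: 2 H each → 6
  3 × C (aromatic): 1 H each → 3
  3 × C (aromatic): no H
  2 × O: no H
  2 × O (charge -1): no H
  1 × C: 3 H
  1 × C: 1 H
  1 × C: no H
  1 × Cl: no H
  1 × N (charge +1): no H
  Total hydrogens = 13.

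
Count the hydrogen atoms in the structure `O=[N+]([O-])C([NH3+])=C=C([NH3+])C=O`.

7

Hydrogens are implicit in SMILES; fill each atom to its normal valence:
  3 × C: no H
  2 × N (charge +1): 3 H each → 6
  2 × O: no H
  1 × C: 1 H
  1 × N (charge +1): no H
  1 × O (charge -1): no H
  Total hydrogens = 7.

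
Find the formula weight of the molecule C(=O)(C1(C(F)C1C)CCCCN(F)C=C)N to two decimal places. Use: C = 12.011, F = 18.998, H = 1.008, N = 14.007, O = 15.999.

232.27

Molecular formula: C11H18F2N2O.
M = 11×12.011 + 2×18.998 + 18×1.008 + 2×14.007 + 1×15.999 = 232.27 g/mol.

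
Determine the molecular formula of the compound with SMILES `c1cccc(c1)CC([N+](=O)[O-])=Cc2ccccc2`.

C15H13NO2

Heavy atoms from the SMILES: 15 C, 1 N, 2 O.
Implicit hydrogens by atom environment:
  10 × C (aromatic): 1 H each → 10
  2 × C (aromatic): no H
  1 × C: 2 H
  1 × C: 1 H
  1 × C: no H
  1 × N (charge +1): no H
  1 × O: no H
  1 × O (charge -1): no H
  Total hydrogens = 13.
Molecular formula: C15H13NO2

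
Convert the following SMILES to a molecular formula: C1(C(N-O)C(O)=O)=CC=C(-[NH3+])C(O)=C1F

Heavy atoms from the SMILES: 8 C, 1 F, 2 N, 4 O.
Implicit hydrogens by atom environment:
  4 × C (aromatic): no H
  3 × O: 1 H each → 3
  2 × C (aromatic): 1 H each → 2
  1 × C: 1 H
  1 × C: no H
  1 × F: no H
  1 × N (charge +1): 3 H
  1 × N: 1 H
  1 × O: no H
  Total hydrogens = 10.
Net charge +1.
Molecular formula: C8H10FN2O4+

C8H10FN2O4+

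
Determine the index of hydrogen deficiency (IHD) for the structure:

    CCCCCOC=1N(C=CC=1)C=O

4

Molecular formula from the SMILES: C10H15NO2.
DoU = (2C + 2 + N − H − X)/2 = (2·10 + 2 + 1 − 15 − 0)/2 = 8/2 = 4.
(Structurally: 1 ring(s) + 3 π bond(s) = 4.)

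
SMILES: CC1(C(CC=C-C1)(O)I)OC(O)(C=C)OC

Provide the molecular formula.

Heavy atoms from the SMILES: 11 C, 1 I, 4 O.
Implicit hydrogens by atom environment:
  3 × C: 2 H each → 6
  3 × C: 1 H each → 3
  3 × C: no H
  2 × C: 3 H each → 6
  2 × O: 1 H each → 2
  2 × O: no H
  1 × I: no H
  Total hydrogens = 17.
Molecular formula: C11H17IO4

C11H17IO4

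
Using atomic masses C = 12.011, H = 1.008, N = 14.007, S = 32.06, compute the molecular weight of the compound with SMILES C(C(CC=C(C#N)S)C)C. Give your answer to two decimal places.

Molecular formula: C8H13NS.
M = 8×12.011 + 13×1.008 + 1×14.007 + 1×32.06 = 155.26 g/mol.

155.26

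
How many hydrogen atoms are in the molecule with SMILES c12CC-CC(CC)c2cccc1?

Hydrogens are implicit in SMILES; fill each atom to its normal valence:
  4 × C: 2 H each → 8
  4 × C (aromatic): 1 H each → 4
  2 × C (aromatic): no H
  1 × C: 3 H
  1 × C: 1 H
  Total hydrogens = 16.

16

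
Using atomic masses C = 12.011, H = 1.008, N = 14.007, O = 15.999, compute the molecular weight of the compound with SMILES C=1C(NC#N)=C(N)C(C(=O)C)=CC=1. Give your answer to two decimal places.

Molecular formula: C9H9N3O.
M = 9×12.011 + 9×1.008 + 3×14.007 + 1×15.999 = 175.19 g/mol.

175.19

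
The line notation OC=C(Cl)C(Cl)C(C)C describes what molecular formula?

Heavy atoms from the SMILES: 6 C, 2 Cl, 1 O.
Implicit hydrogens by atom environment:
  3 × C: 1 H each → 3
  2 × C: 3 H each → 6
  2 × Cl: no H
  1 × C: no H
  1 × O: 1 H
  Total hydrogens = 10.
Molecular formula: C6H10Cl2O

C6H10Cl2O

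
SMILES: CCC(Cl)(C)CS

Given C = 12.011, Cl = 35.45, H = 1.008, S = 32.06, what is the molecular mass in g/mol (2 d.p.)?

138.65

Molecular formula: C5H11ClS.
M = 5×12.011 + 1×35.45 + 11×1.008 + 1×32.06 = 138.65 g/mol.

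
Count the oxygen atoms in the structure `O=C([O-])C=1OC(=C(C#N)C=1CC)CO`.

The symbol for oxygen appears 4 times in the SMILES.

4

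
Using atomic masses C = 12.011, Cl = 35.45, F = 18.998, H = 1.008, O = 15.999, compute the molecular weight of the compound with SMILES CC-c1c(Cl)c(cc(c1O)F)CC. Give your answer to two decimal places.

Molecular formula: C10H12ClFO.
M = 10×12.011 + 1×35.45 + 1×18.998 + 12×1.008 + 1×15.999 = 202.65 g/mol.

202.65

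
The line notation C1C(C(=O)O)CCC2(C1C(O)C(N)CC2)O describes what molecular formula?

Heavy atoms from the SMILES: 11 C, 1 N, 4 O.
Implicit hydrogens by atom environment:
  5 × C: 2 H each → 10
  4 × C: 1 H each → 4
  3 × O: 1 H each → 3
  2 × C: no H
  1 × N: 2 H
  1 × O: no H
  Total hydrogens = 19.
Molecular formula: C11H19NO4

C11H19NO4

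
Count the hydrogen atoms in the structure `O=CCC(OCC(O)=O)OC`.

Hydrogens are implicit in SMILES; fill each atom to its normal valence:
  4 × O: no H
  2 × C: 2 H each → 4
  2 × C: 1 H each → 2
  1 × C: 3 H
  1 × C: no H
  1 × O: 1 H
  Total hydrogens = 10.

10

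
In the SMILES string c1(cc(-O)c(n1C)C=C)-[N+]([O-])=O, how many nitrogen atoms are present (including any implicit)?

The symbol for nitrogen appears 2 times in the SMILES.

2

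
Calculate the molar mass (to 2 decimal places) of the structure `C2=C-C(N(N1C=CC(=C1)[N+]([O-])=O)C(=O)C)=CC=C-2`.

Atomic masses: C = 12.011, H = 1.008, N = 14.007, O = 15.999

Molecular formula: C12H11N3O3.
M = 12×12.011 + 11×1.008 + 3×14.007 + 3×15.999 = 245.24 g/mol.

245.24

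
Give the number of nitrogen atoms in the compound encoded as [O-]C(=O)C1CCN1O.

1

The symbol for nitrogen appears 1 time in the SMILES.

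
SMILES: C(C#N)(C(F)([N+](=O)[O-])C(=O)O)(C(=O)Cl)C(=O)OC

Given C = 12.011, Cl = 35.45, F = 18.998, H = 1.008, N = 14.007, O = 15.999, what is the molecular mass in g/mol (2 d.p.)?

282.56

Molecular formula: C7H4ClFN2O7.
M = 7×12.011 + 1×35.45 + 1×18.998 + 4×1.008 + 2×14.007 + 7×15.999 = 282.56 g/mol.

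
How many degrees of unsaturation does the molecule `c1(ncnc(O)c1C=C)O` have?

5

Molecular formula from the SMILES: C6H6N2O2.
DoU = (2C + 2 + N − H − X)/2 = (2·6 + 2 + 2 − 6 − 0)/2 = 10/2 = 5.
(Structurally: 1 ring(s) + 4 π bond(s) = 5.)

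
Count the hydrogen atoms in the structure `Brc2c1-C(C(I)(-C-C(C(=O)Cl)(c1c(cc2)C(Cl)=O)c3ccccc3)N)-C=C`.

15

Hydrogens are implicit in SMILES; fill each atom to its normal valence:
  7 × C (aromatic): 1 H each → 7
  5 × C (aromatic): no H
  4 × C: no H
  2 × C: 2 H each → 4
  2 × C: 1 H each → 2
  2 × Cl: no H
  2 × O: no H
  1 × Br: no H
  1 × I: no H
  1 × N: 2 H
  Total hydrogens = 15.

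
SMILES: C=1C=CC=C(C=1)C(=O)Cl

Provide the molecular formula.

Heavy atoms from the SMILES: 7 C, 1 Cl, 1 O.
Implicit hydrogens by atom environment:
  5 × C (aromatic): 1 H each → 5
  1 × C (aromatic): no H
  1 × C: no H
  1 × Cl: no H
  1 × O: no H
  Total hydrogens = 5.
Molecular formula: C7H5ClO

C7H5ClO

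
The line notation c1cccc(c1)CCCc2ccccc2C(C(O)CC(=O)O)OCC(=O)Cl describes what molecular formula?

Heavy atoms from the SMILES: 21 C, 1 Cl, 5 O.
Implicit hydrogens by atom environment:
  9 × C (aromatic): 1 H each → 9
  5 × C: 2 H each → 10
  3 × C (aromatic): no H
  3 × O: no H
  2 × C: 1 H each → 2
  2 × C: no H
  2 × O: 1 H each → 2
  1 × Cl: no H
  Total hydrogens = 23.
Molecular formula: C21H23ClO5

C21H23ClO5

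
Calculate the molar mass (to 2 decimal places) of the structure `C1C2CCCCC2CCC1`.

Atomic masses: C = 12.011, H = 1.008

Molecular formula: C10H18.
M = 10×12.011 + 18×1.008 = 138.25 g/mol.

138.25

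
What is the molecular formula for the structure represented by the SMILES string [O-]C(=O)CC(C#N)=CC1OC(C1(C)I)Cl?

C9H8ClINO3-

Heavy atoms from the SMILES: 9 C, 1 Cl, 1 I, 1 N, 3 O.
Implicit hydrogens by atom environment:
  4 × C: no H
  3 × C: 1 H each → 3
  2 × O: no H
  1 × C: 3 H
  1 × C: 2 H
  1 × Cl: no H
  1 × I: no H
  1 × N: no H
  1 × O (charge -1): no H
  Total hydrogens = 8.
Net charge -1.
Molecular formula: C9H8ClINO3-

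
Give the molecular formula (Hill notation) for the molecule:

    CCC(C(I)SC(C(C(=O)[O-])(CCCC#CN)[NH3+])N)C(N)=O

Heavy atoms from the SMILES: 13 C, 1 I, 4 N, 3 O, 1 S.
Implicit hydrogens by atom environment:
  5 × C: no H
  4 × C: 2 H each → 8
  3 × C: 1 H each → 3
  3 × N: 2 H each → 6
  2 × O: no H
  1 × C: 3 H
  1 × I: no H
  1 × N (charge +1): 3 H
  1 × O (charge -1): no H
  1 × S: no H
  Total hydrogens = 23.
Molecular formula: C13H23IN4O3S

C13H23IN4O3S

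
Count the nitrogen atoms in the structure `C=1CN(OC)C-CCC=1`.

The symbol for nitrogen appears 1 time in the SMILES.

1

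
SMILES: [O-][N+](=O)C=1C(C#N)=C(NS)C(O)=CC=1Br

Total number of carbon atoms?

The symbol for carbon appears 7 times in the SMILES.

7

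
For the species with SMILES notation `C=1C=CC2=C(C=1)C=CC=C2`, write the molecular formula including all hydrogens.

Heavy atoms from the SMILES: 10 C.
Implicit hydrogens by atom environment:
  8 × C (aromatic): 1 H each → 8
  2 × C (aromatic): no H
  Total hydrogens = 8.
Molecular formula: C10H8

C10H8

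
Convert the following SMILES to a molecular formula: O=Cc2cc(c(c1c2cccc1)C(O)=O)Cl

C12H7ClO3

Heavy atoms from the SMILES: 12 C, 1 Cl, 3 O.
Implicit hydrogens by atom environment:
  5 × C (aromatic): 1 H each → 5
  5 × C (aromatic): no H
  2 × O: no H
  1 × C: 1 H
  1 × C: no H
  1 × Cl: no H
  1 × O: 1 H
  Total hydrogens = 7.
Molecular formula: C12H7ClO3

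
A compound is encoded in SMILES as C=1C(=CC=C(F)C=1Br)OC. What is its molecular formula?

C7H6BrFO

Heavy atoms from the SMILES: 1 Br, 7 C, 1 F, 1 O.
Implicit hydrogens by atom environment:
  3 × C (aromatic): 1 H each → 3
  3 × C (aromatic): no H
  1 × Br: no H
  1 × C: 3 H
  1 × F: no H
  1 × O: no H
  Total hydrogens = 6.
Molecular formula: C7H6BrFO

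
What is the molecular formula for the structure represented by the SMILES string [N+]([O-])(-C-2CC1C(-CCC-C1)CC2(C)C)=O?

Heavy atoms from the SMILES: 12 C, 1 N, 2 O.
Implicit hydrogens by atom environment:
  6 × C: 2 H each → 12
  3 × C: 1 H each → 3
  2 × C: 3 H each → 6
  1 × C: no H
  1 × N (charge +1): no H
  1 × O: no H
  1 × O (charge -1): no H
  Total hydrogens = 21.
Molecular formula: C12H21NO2

C12H21NO2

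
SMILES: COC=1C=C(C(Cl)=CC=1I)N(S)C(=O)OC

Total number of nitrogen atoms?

The symbol for nitrogen appears 1 time in the SMILES.

1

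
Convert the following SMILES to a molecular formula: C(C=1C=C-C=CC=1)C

C8H10

Heavy atoms from the SMILES: 8 C.
Implicit hydrogens by atom environment:
  5 × C (aromatic): 1 H each → 5
  1 × C: 3 H
  1 × C: 2 H
  1 × C (aromatic): no H
  Total hydrogens = 10.
Molecular formula: C8H10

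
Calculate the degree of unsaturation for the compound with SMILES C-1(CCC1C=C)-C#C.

4

Molecular formula from the SMILES: C8H10.
DoU = (2C + 2 + N − H − X)/2 = (2·8 + 2 + 0 − 10 − 0)/2 = 8/2 = 4.
(Structurally: 1 ring(s) + 3 π bond(s) = 4.)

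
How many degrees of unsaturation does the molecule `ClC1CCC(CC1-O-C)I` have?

Molecular formula from the SMILES: C7H12ClIO.
DoU = (2C + 2 + N − H − X)/2 = (2·7 + 2 + 0 − 12 − 2)/2 = 2/2 = 1.
(Structurally: 1 ring(s) + 0 π bond(s) = 1.)

1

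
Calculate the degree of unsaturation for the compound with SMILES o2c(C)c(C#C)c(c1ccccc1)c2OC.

9

Molecular formula from the SMILES: C14H12O2.
DoU = (2C + 2 + N − H − X)/2 = (2·14 + 2 + 0 − 12 − 0)/2 = 18/2 = 9.
(Structurally: 2 ring(s) + 7 π bond(s) = 9.)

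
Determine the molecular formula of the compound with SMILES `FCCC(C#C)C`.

C6H9F

Heavy atoms from the SMILES: 6 C, 1 F.
Implicit hydrogens by atom environment:
  2 × C: 2 H each → 4
  2 × C: 1 H each → 2
  1 × C: 3 H
  1 × C: no H
  1 × F: no H
  Total hydrogens = 9.
Molecular formula: C6H9F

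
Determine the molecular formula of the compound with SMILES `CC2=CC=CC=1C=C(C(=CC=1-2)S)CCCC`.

C15H18S

Heavy atoms from the SMILES: 15 C, 1 S.
Implicit hydrogens by atom environment:
  5 × C (aromatic): 1 H each → 5
  5 × C (aromatic): no H
  3 × C: 2 H each → 6
  2 × C: 3 H each → 6
  1 × S: 1 H
  Total hydrogens = 18.
Molecular formula: C15H18S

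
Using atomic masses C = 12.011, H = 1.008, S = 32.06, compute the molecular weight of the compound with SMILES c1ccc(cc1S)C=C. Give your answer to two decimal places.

Molecular formula: C8H8S.
M = 8×12.011 + 8×1.008 + 1×32.06 = 136.21 g/mol.

136.21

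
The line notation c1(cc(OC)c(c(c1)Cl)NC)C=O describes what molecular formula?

Heavy atoms from the SMILES: 9 C, 1 Cl, 1 N, 2 O.
Implicit hydrogens by atom environment:
  4 × C (aromatic): no H
  2 × C: 3 H each → 6
  2 × C (aromatic): 1 H each → 2
  2 × O: no H
  1 × C: 1 H
  1 × Cl: no H
  1 × N: 1 H
  Total hydrogens = 10.
Molecular formula: C9H10ClNO2

C9H10ClNO2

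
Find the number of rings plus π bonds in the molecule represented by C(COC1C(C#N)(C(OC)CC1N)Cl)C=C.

4

Molecular formula from the SMILES: C11H17ClN2O2.
DoU = (2C + 2 + N − H − X)/2 = (2·11 + 2 + 2 − 17 − 1)/2 = 8/2 = 4.
(Structurally: 1 ring(s) + 3 π bond(s) = 4.)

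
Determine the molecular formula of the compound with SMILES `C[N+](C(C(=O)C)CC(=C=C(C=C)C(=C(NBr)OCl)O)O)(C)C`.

Heavy atoms from the SMILES: 1 Br, 14 C, 1 Cl, 2 N, 4 O.
Implicit hydrogens by atom environment:
  6 × C: no H
  4 × C: 3 H each → 12
  2 × C: 2 H each → 4
  2 × C: 1 H each → 2
  2 × O: 1 H each → 2
  2 × O: no H
  1 × Br: no H
  1 × Cl: no H
  1 × N: 1 H
  1 × N (charge +1): no H
  Total hydrogens = 21.
Net charge +1.
Molecular formula: C14H21BrClN2O4+

C14H21BrClN2O4+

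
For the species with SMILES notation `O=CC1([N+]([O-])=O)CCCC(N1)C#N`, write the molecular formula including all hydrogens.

C7H9N3O3

Heavy atoms from the SMILES: 7 C, 3 N, 3 O.
Implicit hydrogens by atom environment:
  3 × C: 2 H each → 6
  2 × C: 1 H each → 2
  2 × C: no H
  2 × O: no H
  1 × N: 1 H
  1 × N (charge +1): no H
  1 × N: no H
  1 × O (charge -1): no H
  Total hydrogens = 9.
Molecular formula: C7H9N3O3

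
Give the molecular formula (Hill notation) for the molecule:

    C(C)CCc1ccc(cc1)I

Heavy atoms from the SMILES: 10 C, 1 I.
Implicit hydrogens by atom environment:
  4 × C (aromatic): 1 H each → 4
  3 × C: 2 H each → 6
  2 × C (aromatic): no H
  1 × C: 3 H
  1 × I: no H
  Total hydrogens = 13.
Molecular formula: C10H13I

C10H13I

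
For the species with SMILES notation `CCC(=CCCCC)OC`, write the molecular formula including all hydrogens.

Heavy atoms from the SMILES: 9 C, 1 O.
Implicit hydrogens by atom environment:
  4 × C: 2 H each → 8
  3 × C: 3 H each → 9
  1 × C: 1 H
  1 × C: no H
  1 × O: no H
  Total hydrogens = 18.
Molecular formula: C9H18O

C9H18O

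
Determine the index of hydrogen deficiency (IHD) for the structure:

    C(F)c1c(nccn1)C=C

5

Molecular formula from the SMILES: C7H7FN2.
DoU = (2C + 2 + N − H − X)/2 = (2·7 + 2 + 2 − 7 − 1)/2 = 10/2 = 5.
(Structurally: 1 ring(s) + 4 π bond(s) = 5.)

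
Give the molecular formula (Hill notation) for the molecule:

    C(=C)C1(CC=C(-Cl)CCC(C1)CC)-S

C12H19ClS

Heavy atoms from the SMILES: 12 C, 1 Cl, 1 S.
Implicit hydrogens by atom environment:
  6 × C: 2 H each → 12
  3 × C: 1 H each → 3
  2 × C: no H
  1 × C: 3 H
  1 × Cl: no H
  1 × S: 1 H
  Total hydrogens = 19.
Molecular formula: C12H19ClS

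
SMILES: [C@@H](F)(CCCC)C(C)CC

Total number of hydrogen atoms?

Hydrogens are implicit in SMILES; fill each atom to its normal valence:
  4 × C: 2 H each → 8
  3 × C: 3 H each → 9
  2 × C: 1 H each → 2
  1 × F: no H
  Total hydrogens = 19.

19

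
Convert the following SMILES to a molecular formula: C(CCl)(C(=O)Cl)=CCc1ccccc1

Heavy atoms from the SMILES: 11 C, 2 Cl, 1 O.
Implicit hydrogens by atom environment:
  5 × C (aromatic): 1 H each → 5
  2 × C: 2 H each → 4
  2 × C: no H
  2 × Cl: no H
  1 × C: 1 H
  1 × C (aromatic): no H
  1 × O: no H
  Total hydrogens = 10.
Molecular formula: C11H10Cl2O

C11H10Cl2O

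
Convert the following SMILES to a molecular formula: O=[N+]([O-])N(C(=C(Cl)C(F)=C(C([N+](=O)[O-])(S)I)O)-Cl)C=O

Heavy atoms from the SMILES: 6 C, 2 Cl, 1 F, 1 I, 3 N, 6 O, 1 S.
Implicit hydrogens by atom environment:
  5 × C: no H
  3 × O: no H
  2 × Cl: no H
  2 × N (charge +1): no H
  2 × O (charge -1): no H
  1 × C: 1 H
  1 × F: no H
  1 × I: no H
  1 × N: no H
  1 × O: 1 H
  1 × S: 1 H
  Total hydrogens = 3.
Molecular formula: C6H3Cl2FIN3O6S

C6H3Cl2FIN3O6S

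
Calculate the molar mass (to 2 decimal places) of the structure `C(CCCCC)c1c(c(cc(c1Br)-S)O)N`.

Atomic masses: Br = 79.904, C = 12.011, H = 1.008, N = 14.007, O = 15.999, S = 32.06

Molecular formula: C12H18BrNOS.
M = 1×79.904 + 12×12.011 + 18×1.008 + 1×14.007 + 1×15.999 + 1×32.06 = 304.25 g/mol.

304.25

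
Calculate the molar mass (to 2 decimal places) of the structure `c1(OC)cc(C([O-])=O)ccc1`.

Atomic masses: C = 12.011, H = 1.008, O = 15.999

151.14

Molecular formula: C8H7O3-.
M = 8×12.011 + 7×1.008 + 3×15.999 = 151.14 g/mol.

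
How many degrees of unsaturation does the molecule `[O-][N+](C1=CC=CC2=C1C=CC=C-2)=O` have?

Molecular formula from the SMILES: C10H7NO2.
DoU = (2C + 2 + N − H − X)/2 = (2·10 + 2 + 1 − 7 − 0)/2 = 16/2 = 8.
(Structurally: 2 ring(s) + 6 π bond(s) = 8.)

8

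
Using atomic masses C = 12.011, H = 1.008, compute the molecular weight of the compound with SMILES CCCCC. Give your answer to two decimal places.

Molecular formula: C5H12.
M = 5×12.011 + 12×1.008 = 72.15 g/mol.

72.15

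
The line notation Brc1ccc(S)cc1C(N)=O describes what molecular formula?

C7H6BrNOS

Heavy atoms from the SMILES: 1 Br, 7 C, 1 N, 1 O, 1 S.
Implicit hydrogens by atom environment:
  3 × C (aromatic): 1 H each → 3
  3 × C (aromatic): no H
  1 × Br: no H
  1 × C: no H
  1 × N: 2 H
  1 × O: no H
  1 × S: 1 H
  Total hydrogens = 6.
Molecular formula: C7H6BrNOS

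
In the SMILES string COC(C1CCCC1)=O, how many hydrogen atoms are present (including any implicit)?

12

Hydrogens are implicit in SMILES; fill each atom to its normal valence:
  4 × C: 2 H each → 8
  2 × O: no H
  1 × C: 3 H
  1 × C: 1 H
  1 × C: no H
  Total hydrogens = 12.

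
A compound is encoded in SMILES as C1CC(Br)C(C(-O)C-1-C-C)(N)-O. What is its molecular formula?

C8H16BrNO2

Heavy atoms from the SMILES: 1 Br, 8 C, 1 N, 2 O.
Implicit hydrogens by atom environment:
  3 × C: 2 H each → 6
  3 × C: 1 H each → 3
  2 × O: 1 H each → 2
  1 × Br: no H
  1 × C: 3 H
  1 × C: no H
  1 × N: 2 H
  Total hydrogens = 16.
Molecular formula: C8H16BrNO2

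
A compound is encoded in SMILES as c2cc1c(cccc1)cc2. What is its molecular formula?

Heavy atoms from the SMILES: 10 C.
Implicit hydrogens by atom environment:
  8 × C (aromatic): 1 H each → 8
  2 × C (aromatic): no H
  Total hydrogens = 8.
Molecular formula: C10H8

C10H8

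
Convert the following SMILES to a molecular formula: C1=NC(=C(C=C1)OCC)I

C7H8INO

Heavy atoms from the SMILES: 7 C, 1 I, 1 N, 1 O.
Implicit hydrogens by atom environment:
  3 × C (aromatic): 1 H each → 3
  2 × C (aromatic): no H
  1 × C: 3 H
  1 × C: 2 H
  1 × I: no H
  1 × N (aromatic): no H
  1 × O: no H
  Total hydrogens = 8.
Molecular formula: C7H8INO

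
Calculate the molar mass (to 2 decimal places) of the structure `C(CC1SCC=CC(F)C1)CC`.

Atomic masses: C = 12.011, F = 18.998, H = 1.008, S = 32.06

188.30

Molecular formula: C10H17FS.
M = 10×12.011 + 1×18.998 + 17×1.008 + 1×32.06 = 188.30 g/mol.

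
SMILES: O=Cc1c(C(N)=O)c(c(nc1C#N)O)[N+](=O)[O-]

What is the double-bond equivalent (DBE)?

9

Molecular formula from the SMILES: C8H4N4O5.
DoU = (2C + 2 + N − H − X)/2 = (2·8 + 2 + 4 − 4 − 0)/2 = 18/2 = 9.
(Structurally: 1 ring(s) + 8 π bond(s) = 9.)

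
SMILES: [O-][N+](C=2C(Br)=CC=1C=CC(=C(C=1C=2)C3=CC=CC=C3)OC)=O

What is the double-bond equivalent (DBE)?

12

Molecular formula from the SMILES: C17H12BrNO3.
DoU = (2C + 2 + N − H − X)/2 = (2·17 + 2 + 1 − 12 − 1)/2 = 24/2 = 12.
(Structurally: 3 ring(s) + 9 π bond(s) = 12.)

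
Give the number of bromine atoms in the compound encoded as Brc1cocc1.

1

The symbol for bromine appears 1 time in the SMILES.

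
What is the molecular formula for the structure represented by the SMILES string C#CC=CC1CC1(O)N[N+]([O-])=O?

Heavy atoms from the SMILES: 7 C, 2 N, 3 O.
Implicit hydrogens by atom environment:
  4 × C: 1 H each → 4
  2 × C: no H
  1 × C: 2 H
  1 × N: 1 H
  1 × N (charge +1): no H
  1 × O: 1 H
  1 × O: no H
  1 × O (charge -1): no H
  Total hydrogens = 8.
Molecular formula: C7H8N2O3

C7H8N2O3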